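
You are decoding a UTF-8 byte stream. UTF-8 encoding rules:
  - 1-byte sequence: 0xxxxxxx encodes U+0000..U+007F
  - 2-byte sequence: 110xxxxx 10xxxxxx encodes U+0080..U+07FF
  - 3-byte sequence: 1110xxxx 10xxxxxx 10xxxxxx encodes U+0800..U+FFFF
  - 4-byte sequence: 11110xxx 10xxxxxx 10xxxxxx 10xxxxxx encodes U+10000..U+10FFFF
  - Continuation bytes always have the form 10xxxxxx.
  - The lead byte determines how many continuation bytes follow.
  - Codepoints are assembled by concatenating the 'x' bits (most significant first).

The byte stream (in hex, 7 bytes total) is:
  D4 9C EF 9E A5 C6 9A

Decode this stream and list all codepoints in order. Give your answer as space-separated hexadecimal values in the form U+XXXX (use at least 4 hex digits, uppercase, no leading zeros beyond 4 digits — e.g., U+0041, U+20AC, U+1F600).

Answer: U+051C U+F7A5 U+019A

Derivation:
Byte[0]=D4: 2-byte lead, need 1 cont bytes. acc=0x14
Byte[1]=9C: continuation. acc=(acc<<6)|0x1C=0x51C
Completed: cp=U+051C (starts at byte 0)
Byte[2]=EF: 3-byte lead, need 2 cont bytes. acc=0xF
Byte[3]=9E: continuation. acc=(acc<<6)|0x1E=0x3DE
Byte[4]=A5: continuation. acc=(acc<<6)|0x25=0xF7A5
Completed: cp=U+F7A5 (starts at byte 2)
Byte[5]=C6: 2-byte lead, need 1 cont bytes. acc=0x6
Byte[6]=9A: continuation. acc=(acc<<6)|0x1A=0x19A
Completed: cp=U+019A (starts at byte 5)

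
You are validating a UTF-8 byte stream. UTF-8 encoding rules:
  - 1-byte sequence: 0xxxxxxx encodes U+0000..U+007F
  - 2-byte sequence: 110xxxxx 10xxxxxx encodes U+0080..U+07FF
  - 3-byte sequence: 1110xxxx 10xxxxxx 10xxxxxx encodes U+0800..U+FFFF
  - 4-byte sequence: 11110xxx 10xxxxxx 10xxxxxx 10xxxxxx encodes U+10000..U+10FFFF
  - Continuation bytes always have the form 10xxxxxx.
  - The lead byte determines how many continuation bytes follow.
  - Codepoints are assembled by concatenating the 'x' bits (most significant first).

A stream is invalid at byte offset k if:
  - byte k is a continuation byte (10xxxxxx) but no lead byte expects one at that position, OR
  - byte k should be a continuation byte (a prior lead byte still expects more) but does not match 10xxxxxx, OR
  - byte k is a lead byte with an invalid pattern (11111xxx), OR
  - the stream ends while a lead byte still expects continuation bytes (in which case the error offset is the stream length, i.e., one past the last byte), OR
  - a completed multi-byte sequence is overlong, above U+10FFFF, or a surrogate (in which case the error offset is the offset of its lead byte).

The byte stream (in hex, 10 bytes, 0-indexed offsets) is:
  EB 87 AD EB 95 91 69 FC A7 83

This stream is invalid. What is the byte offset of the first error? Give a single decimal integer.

Byte[0]=EB: 3-byte lead, need 2 cont bytes. acc=0xB
Byte[1]=87: continuation. acc=(acc<<6)|0x07=0x2C7
Byte[2]=AD: continuation. acc=(acc<<6)|0x2D=0xB1ED
Completed: cp=U+B1ED (starts at byte 0)
Byte[3]=EB: 3-byte lead, need 2 cont bytes. acc=0xB
Byte[4]=95: continuation. acc=(acc<<6)|0x15=0x2D5
Byte[5]=91: continuation. acc=(acc<<6)|0x11=0xB551
Completed: cp=U+B551 (starts at byte 3)
Byte[6]=69: 1-byte ASCII. cp=U+0069
Byte[7]=FC: INVALID lead byte (not 0xxx/110x/1110/11110)

Answer: 7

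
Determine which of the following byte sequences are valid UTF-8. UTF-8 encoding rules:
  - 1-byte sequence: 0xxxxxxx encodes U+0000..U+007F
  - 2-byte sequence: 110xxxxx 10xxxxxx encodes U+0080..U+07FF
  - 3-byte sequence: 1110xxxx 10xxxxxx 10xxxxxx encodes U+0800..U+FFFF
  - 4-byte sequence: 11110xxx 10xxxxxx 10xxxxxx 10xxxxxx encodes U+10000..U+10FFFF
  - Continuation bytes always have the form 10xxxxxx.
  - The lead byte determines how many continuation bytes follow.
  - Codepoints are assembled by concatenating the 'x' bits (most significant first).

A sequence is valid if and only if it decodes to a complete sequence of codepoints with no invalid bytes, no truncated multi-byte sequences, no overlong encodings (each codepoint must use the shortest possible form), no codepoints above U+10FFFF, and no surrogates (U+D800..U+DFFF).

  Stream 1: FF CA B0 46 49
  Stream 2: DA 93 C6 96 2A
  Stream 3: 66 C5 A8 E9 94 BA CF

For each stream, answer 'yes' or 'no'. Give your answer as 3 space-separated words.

Stream 1: error at byte offset 0. INVALID
Stream 2: decodes cleanly. VALID
Stream 3: error at byte offset 7. INVALID

Answer: no yes no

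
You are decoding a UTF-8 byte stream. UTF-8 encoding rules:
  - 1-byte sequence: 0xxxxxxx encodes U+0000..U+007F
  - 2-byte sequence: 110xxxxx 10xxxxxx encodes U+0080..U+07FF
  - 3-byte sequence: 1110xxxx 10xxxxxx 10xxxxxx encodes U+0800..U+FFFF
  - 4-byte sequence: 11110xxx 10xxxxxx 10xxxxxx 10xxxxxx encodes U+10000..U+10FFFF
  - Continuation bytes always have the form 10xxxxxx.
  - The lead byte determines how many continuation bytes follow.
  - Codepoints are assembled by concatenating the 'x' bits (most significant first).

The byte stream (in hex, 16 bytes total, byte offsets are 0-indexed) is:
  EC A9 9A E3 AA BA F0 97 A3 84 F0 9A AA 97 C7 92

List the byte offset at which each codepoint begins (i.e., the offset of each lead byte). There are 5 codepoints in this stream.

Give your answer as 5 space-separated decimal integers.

Answer: 0 3 6 10 14

Derivation:
Byte[0]=EC: 3-byte lead, need 2 cont bytes. acc=0xC
Byte[1]=A9: continuation. acc=(acc<<6)|0x29=0x329
Byte[2]=9A: continuation. acc=(acc<<6)|0x1A=0xCA5A
Completed: cp=U+CA5A (starts at byte 0)
Byte[3]=E3: 3-byte lead, need 2 cont bytes. acc=0x3
Byte[4]=AA: continuation. acc=(acc<<6)|0x2A=0xEA
Byte[5]=BA: continuation. acc=(acc<<6)|0x3A=0x3ABA
Completed: cp=U+3ABA (starts at byte 3)
Byte[6]=F0: 4-byte lead, need 3 cont bytes. acc=0x0
Byte[7]=97: continuation. acc=(acc<<6)|0x17=0x17
Byte[8]=A3: continuation. acc=(acc<<6)|0x23=0x5E3
Byte[9]=84: continuation. acc=(acc<<6)|0x04=0x178C4
Completed: cp=U+178C4 (starts at byte 6)
Byte[10]=F0: 4-byte lead, need 3 cont bytes. acc=0x0
Byte[11]=9A: continuation. acc=(acc<<6)|0x1A=0x1A
Byte[12]=AA: continuation. acc=(acc<<6)|0x2A=0x6AA
Byte[13]=97: continuation. acc=(acc<<6)|0x17=0x1AA97
Completed: cp=U+1AA97 (starts at byte 10)
Byte[14]=C7: 2-byte lead, need 1 cont bytes. acc=0x7
Byte[15]=92: continuation. acc=(acc<<6)|0x12=0x1D2
Completed: cp=U+01D2 (starts at byte 14)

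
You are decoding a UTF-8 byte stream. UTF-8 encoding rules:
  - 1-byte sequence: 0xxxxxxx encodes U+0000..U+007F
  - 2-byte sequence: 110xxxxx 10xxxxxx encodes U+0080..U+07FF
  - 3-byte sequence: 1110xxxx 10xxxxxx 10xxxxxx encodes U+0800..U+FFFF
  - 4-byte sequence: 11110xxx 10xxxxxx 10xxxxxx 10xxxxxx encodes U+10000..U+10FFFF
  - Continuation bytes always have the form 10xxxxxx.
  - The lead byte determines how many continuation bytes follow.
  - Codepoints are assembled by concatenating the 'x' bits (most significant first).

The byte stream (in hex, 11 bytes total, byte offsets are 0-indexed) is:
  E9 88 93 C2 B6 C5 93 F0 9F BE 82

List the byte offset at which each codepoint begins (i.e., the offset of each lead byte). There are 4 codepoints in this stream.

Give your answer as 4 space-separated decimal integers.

Answer: 0 3 5 7

Derivation:
Byte[0]=E9: 3-byte lead, need 2 cont bytes. acc=0x9
Byte[1]=88: continuation. acc=(acc<<6)|0x08=0x248
Byte[2]=93: continuation. acc=(acc<<6)|0x13=0x9213
Completed: cp=U+9213 (starts at byte 0)
Byte[3]=C2: 2-byte lead, need 1 cont bytes. acc=0x2
Byte[4]=B6: continuation. acc=(acc<<6)|0x36=0xB6
Completed: cp=U+00B6 (starts at byte 3)
Byte[5]=C5: 2-byte lead, need 1 cont bytes. acc=0x5
Byte[6]=93: continuation. acc=(acc<<6)|0x13=0x153
Completed: cp=U+0153 (starts at byte 5)
Byte[7]=F0: 4-byte lead, need 3 cont bytes. acc=0x0
Byte[8]=9F: continuation. acc=(acc<<6)|0x1F=0x1F
Byte[9]=BE: continuation. acc=(acc<<6)|0x3E=0x7FE
Byte[10]=82: continuation. acc=(acc<<6)|0x02=0x1FF82
Completed: cp=U+1FF82 (starts at byte 7)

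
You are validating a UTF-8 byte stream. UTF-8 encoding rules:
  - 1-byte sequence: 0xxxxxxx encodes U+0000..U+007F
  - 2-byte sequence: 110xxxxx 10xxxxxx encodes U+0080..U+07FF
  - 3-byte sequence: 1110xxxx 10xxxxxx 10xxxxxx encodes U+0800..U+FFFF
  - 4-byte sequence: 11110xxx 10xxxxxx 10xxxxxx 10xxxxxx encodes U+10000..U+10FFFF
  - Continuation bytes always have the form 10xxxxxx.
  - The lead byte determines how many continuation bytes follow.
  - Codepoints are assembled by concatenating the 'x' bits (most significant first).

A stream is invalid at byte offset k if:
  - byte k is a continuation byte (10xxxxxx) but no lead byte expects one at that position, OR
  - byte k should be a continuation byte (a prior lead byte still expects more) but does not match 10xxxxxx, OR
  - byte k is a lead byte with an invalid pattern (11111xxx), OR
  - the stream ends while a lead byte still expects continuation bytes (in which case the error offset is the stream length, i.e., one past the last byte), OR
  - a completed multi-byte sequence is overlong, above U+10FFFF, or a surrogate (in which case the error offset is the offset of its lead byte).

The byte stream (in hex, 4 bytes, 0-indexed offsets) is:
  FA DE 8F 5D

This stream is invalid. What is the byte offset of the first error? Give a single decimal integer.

Byte[0]=FA: INVALID lead byte (not 0xxx/110x/1110/11110)

Answer: 0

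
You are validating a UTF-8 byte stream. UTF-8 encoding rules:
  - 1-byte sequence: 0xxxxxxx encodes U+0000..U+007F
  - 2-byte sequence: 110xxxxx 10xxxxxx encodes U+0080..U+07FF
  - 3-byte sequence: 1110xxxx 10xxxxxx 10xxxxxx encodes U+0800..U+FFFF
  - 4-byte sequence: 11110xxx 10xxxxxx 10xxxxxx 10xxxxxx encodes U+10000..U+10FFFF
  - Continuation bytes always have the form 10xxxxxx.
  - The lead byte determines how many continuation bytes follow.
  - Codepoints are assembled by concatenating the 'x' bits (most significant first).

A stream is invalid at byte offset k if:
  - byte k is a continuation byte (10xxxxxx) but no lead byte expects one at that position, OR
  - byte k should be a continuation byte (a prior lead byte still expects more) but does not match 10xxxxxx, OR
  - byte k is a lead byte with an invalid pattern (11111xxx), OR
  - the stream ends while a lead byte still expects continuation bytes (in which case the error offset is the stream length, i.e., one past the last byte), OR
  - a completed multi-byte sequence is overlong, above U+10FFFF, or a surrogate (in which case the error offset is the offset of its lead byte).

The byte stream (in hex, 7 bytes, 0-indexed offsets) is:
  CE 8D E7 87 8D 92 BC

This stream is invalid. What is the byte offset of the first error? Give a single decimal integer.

Byte[0]=CE: 2-byte lead, need 1 cont bytes. acc=0xE
Byte[1]=8D: continuation. acc=(acc<<6)|0x0D=0x38D
Completed: cp=U+038D (starts at byte 0)
Byte[2]=E7: 3-byte lead, need 2 cont bytes. acc=0x7
Byte[3]=87: continuation. acc=(acc<<6)|0x07=0x1C7
Byte[4]=8D: continuation. acc=(acc<<6)|0x0D=0x71CD
Completed: cp=U+71CD (starts at byte 2)
Byte[5]=92: INVALID lead byte (not 0xxx/110x/1110/11110)

Answer: 5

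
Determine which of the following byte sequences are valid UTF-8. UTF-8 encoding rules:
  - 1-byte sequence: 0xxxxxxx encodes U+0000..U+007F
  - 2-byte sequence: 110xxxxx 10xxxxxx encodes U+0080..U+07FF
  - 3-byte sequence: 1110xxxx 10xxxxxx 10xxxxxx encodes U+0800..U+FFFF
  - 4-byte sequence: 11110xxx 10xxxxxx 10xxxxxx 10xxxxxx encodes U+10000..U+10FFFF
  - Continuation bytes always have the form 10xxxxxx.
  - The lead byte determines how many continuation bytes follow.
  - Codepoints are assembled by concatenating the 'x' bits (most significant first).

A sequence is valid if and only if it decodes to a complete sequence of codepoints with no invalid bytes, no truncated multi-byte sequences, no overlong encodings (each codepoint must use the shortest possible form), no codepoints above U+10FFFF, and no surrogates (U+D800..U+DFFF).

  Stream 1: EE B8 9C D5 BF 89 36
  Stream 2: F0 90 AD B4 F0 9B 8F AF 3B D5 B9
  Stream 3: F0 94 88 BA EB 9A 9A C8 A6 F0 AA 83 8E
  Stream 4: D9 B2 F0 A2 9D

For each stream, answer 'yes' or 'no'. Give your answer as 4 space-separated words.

Answer: no yes yes no

Derivation:
Stream 1: error at byte offset 5. INVALID
Stream 2: decodes cleanly. VALID
Stream 3: decodes cleanly. VALID
Stream 4: error at byte offset 5. INVALID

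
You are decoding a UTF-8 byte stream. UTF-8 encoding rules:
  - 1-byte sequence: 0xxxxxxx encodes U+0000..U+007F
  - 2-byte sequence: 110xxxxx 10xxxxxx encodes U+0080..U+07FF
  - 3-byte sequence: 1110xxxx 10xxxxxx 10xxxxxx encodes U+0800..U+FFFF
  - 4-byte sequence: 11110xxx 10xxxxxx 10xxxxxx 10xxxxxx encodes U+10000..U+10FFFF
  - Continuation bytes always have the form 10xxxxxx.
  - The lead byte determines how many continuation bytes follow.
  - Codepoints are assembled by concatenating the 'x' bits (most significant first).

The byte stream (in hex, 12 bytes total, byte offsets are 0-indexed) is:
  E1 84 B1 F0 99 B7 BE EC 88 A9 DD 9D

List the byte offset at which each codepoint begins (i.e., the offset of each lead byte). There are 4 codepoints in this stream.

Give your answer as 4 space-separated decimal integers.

Answer: 0 3 7 10

Derivation:
Byte[0]=E1: 3-byte lead, need 2 cont bytes. acc=0x1
Byte[1]=84: continuation. acc=(acc<<6)|0x04=0x44
Byte[2]=B1: continuation. acc=(acc<<6)|0x31=0x1131
Completed: cp=U+1131 (starts at byte 0)
Byte[3]=F0: 4-byte lead, need 3 cont bytes. acc=0x0
Byte[4]=99: continuation. acc=(acc<<6)|0x19=0x19
Byte[5]=B7: continuation. acc=(acc<<6)|0x37=0x677
Byte[6]=BE: continuation. acc=(acc<<6)|0x3E=0x19DFE
Completed: cp=U+19DFE (starts at byte 3)
Byte[7]=EC: 3-byte lead, need 2 cont bytes. acc=0xC
Byte[8]=88: continuation. acc=(acc<<6)|0x08=0x308
Byte[9]=A9: continuation. acc=(acc<<6)|0x29=0xC229
Completed: cp=U+C229 (starts at byte 7)
Byte[10]=DD: 2-byte lead, need 1 cont bytes. acc=0x1D
Byte[11]=9D: continuation. acc=(acc<<6)|0x1D=0x75D
Completed: cp=U+075D (starts at byte 10)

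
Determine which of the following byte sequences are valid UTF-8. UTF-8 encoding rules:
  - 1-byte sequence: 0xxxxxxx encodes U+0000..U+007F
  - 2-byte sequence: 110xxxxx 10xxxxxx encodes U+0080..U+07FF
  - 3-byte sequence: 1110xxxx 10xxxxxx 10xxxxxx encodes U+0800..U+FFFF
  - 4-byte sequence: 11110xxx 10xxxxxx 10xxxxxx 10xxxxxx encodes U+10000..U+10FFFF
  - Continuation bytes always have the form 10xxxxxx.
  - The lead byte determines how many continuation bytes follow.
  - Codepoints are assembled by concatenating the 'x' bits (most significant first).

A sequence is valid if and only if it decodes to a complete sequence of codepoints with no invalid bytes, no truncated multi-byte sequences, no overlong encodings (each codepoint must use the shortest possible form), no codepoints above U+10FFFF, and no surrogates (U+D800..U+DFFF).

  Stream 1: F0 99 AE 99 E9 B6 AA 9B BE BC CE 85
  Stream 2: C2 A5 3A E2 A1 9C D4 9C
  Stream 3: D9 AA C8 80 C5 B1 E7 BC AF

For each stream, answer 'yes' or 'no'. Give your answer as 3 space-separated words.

Answer: no yes yes

Derivation:
Stream 1: error at byte offset 7. INVALID
Stream 2: decodes cleanly. VALID
Stream 3: decodes cleanly. VALID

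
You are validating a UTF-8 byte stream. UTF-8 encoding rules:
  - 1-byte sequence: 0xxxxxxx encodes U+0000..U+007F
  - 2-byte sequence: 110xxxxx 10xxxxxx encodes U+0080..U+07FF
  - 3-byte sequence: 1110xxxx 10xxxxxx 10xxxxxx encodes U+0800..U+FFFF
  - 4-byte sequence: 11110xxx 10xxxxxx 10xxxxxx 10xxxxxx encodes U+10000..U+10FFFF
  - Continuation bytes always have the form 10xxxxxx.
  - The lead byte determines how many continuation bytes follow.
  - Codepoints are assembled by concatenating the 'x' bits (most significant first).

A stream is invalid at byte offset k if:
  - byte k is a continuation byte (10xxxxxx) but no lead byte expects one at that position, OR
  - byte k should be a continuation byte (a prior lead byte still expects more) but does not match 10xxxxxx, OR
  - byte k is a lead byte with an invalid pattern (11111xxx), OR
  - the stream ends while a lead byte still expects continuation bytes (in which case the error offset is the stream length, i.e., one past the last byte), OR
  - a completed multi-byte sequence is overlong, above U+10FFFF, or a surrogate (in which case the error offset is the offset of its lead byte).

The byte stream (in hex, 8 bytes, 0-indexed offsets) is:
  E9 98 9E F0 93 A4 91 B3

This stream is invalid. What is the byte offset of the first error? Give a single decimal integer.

Byte[0]=E9: 3-byte lead, need 2 cont bytes. acc=0x9
Byte[1]=98: continuation. acc=(acc<<6)|0x18=0x258
Byte[2]=9E: continuation. acc=(acc<<6)|0x1E=0x961E
Completed: cp=U+961E (starts at byte 0)
Byte[3]=F0: 4-byte lead, need 3 cont bytes. acc=0x0
Byte[4]=93: continuation. acc=(acc<<6)|0x13=0x13
Byte[5]=A4: continuation. acc=(acc<<6)|0x24=0x4E4
Byte[6]=91: continuation. acc=(acc<<6)|0x11=0x13911
Completed: cp=U+13911 (starts at byte 3)
Byte[7]=B3: INVALID lead byte (not 0xxx/110x/1110/11110)

Answer: 7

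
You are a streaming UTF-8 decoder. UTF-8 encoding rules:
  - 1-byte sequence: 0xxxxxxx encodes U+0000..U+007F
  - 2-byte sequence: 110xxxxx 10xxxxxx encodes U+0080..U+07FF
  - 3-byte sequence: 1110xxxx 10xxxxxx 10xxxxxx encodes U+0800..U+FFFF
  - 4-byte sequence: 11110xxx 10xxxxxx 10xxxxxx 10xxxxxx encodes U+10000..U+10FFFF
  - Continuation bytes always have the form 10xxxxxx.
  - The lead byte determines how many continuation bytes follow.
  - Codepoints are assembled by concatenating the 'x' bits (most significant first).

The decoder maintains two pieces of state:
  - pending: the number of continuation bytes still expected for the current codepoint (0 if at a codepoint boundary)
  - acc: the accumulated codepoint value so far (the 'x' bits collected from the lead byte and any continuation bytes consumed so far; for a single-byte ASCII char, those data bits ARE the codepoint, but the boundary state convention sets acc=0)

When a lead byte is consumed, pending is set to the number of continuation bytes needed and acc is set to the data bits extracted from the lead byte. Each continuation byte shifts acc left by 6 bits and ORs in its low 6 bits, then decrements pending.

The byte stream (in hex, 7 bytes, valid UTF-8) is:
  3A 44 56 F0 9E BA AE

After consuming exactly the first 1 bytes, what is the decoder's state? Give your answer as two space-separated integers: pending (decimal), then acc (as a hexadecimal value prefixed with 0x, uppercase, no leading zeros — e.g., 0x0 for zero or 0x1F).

Answer: 0 0x0

Derivation:
Byte[0]=3A: 1-byte. pending=0, acc=0x0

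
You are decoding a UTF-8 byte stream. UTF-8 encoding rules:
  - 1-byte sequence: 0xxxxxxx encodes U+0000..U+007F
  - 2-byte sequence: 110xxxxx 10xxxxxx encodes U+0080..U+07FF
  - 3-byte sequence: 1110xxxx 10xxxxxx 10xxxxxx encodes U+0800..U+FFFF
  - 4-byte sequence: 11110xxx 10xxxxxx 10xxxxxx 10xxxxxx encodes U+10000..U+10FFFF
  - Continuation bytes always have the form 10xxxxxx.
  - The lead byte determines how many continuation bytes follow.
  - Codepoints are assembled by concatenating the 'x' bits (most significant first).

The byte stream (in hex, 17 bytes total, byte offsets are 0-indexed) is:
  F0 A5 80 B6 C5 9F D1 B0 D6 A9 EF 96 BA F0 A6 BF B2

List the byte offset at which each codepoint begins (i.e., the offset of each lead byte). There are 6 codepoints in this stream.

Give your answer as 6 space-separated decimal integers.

Answer: 0 4 6 8 10 13

Derivation:
Byte[0]=F0: 4-byte lead, need 3 cont bytes. acc=0x0
Byte[1]=A5: continuation. acc=(acc<<6)|0x25=0x25
Byte[2]=80: continuation. acc=(acc<<6)|0x00=0x940
Byte[3]=B6: continuation. acc=(acc<<6)|0x36=0x25036
Completed: cp=U+25036 (starts at byte 0)
Byte[4]=C5: 2-byte lead, need 1 cont bytes. acc=0x5
Byte[5]=9F: continuation. acc=(acc<<6)|0x1F=0x15F
Completed: cp=U+015F (starts at byte 4)
Byte[6]=D1: 2-byte lead, need 1 cont bytes. acc=0x11
Byte[7]=B0: continuation. acc=(acc<<6)|0x30=0x470
Completed: cp=U+0470 (starts at byte 6)
Byte[8]=D6: 2-byte lead, need 1 cont bytes. acc=0x16
Byte[9]=A9: continuation. acc=(acc<<6)|0x29=0x5A9
Completed: cp=U+05A9 (starts at byte 8)
Byte[10]=EF: 3-byte lead, need 2 cont bytes. acc=0xF
Byte[11]=96: continuation. acc=(acc<<6)|0x16=0x3D6
Byte[12]=BA: continuation. acc=(acc<<6)|0x3A=0xF5BA
Completed: cp=U+F5BA (starts at byte 10)
Byte[13]=F0: 4-byte lead, need 3 cont bytes. acc=0x0
Byte[14]=A6: continuation. acc=(acc<<6)|0x26=0x26
Byte[15]=BF: continuation. acc=(acc<<6)|0x3F=0x9BF
Byte[16]=B2: continuation. acc=(acc<<6)|0x32=0x26FF2
Completed: cp=U+26FF2 (starts at byte 13)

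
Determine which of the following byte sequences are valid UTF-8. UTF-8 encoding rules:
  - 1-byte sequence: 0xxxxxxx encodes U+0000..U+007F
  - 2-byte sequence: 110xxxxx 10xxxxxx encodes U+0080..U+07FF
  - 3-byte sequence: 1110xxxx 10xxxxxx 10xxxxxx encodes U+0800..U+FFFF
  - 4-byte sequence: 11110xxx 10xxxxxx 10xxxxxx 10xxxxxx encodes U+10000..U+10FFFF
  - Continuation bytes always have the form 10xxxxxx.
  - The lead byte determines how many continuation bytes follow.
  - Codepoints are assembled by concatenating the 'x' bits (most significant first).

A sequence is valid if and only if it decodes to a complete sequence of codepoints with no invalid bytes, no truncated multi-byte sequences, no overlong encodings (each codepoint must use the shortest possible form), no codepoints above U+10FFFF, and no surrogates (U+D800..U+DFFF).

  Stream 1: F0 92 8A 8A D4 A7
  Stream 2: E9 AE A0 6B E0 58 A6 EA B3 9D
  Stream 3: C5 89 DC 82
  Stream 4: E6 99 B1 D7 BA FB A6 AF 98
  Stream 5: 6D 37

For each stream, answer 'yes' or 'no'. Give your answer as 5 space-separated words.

Answer: yes no yes no yes

Derivation:
Stream 1: decodes cleanly. VALID
Stream 2: error at byte offset 5. INVALID
Stream 3: decodes cleanly. VALID
Stream 4: error at byte offset 5. INVALID
Stream 5: decodes cleanly. VALID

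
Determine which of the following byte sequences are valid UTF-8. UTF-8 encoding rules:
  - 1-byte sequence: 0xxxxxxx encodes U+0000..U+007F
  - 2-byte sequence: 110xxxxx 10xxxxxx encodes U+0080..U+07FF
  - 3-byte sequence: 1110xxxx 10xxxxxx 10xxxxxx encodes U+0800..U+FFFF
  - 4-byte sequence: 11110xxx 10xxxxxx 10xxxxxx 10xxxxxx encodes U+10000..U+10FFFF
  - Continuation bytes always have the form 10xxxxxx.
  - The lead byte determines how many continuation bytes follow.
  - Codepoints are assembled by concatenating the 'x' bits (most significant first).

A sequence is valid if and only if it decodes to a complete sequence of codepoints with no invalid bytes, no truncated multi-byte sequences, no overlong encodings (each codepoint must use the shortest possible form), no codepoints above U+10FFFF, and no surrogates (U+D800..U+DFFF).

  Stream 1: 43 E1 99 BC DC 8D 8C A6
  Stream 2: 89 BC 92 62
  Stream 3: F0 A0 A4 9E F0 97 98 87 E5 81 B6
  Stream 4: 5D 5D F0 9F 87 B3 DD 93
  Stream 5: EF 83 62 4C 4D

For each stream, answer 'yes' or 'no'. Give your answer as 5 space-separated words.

Answer: no no yes yes no

Derivation:
Stream 1: error at byte offset 6. INVALID
Stream 2: error at byte offset 0. INVALID
Stream 3: decodes cleanly. VALID
Stream 4: decodes cleanly. VALID
Stream 5: error at byte offset 2. INVALID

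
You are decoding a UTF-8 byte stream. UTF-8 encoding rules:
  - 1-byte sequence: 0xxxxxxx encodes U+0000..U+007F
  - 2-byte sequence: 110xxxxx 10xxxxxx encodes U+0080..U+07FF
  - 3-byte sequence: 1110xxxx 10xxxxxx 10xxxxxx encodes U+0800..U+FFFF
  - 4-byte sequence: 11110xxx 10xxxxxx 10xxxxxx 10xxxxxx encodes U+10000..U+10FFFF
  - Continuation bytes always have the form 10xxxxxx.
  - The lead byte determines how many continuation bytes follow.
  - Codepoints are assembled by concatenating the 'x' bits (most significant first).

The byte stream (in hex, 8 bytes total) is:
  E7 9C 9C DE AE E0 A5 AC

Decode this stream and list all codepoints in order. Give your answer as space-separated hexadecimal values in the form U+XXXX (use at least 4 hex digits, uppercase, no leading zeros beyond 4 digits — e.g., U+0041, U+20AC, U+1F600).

Byte[0]=E7: 3-byte lead, need 2 cont bytes. acc=0x7
Byte[1]=9C: continuation. acc=(acc<<6)|0x1C=0x1DC
Byte[2]=9C: continuation. acc=(acc<<6)|0x1C=0x771C
Completed: cp=U+771C (starts at byte 0)
Byte[3]=DE: 2-byte lead, need 1 cont bytes. acc=0x1E
Byte[4]=AE: continuation. acc=(acc<<6)|0x2E=0x7AE
Completed: cp=U+07AE (starts at byte 3)
Byte[5]=E0: 3-byte lead, need 2 cont bytes. acc=0x0
Byte[6]=A5: continuation. acc=(acc<<6)|0x25=0x25
Byte[7]=AC: continuation. acc=(acc<<6)|0x2C=0x96C
Completed: cp=U+096C (starts at byte 5)

Answer: U+771C U+07AE U+096C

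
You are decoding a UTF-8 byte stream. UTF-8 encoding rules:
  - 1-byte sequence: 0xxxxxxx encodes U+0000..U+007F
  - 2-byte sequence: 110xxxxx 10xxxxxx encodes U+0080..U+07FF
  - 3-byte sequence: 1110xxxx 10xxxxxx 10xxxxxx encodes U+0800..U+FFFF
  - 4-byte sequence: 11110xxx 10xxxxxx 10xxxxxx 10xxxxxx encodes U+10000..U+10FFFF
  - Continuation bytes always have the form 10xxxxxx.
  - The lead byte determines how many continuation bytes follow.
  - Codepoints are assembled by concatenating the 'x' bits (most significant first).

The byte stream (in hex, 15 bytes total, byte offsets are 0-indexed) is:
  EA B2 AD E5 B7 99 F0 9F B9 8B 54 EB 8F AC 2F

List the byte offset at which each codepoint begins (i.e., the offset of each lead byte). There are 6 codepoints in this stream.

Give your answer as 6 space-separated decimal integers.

Answer: 0 3 6 10 11 14

Derivation:
Byte[0]=EA: 3-byte lead, need 2 cont bytes. acc=0xA
Byte[1]=B2: continuation. acc=(acc<<6)|0x32=0x2B2
Byte[2]=AD: continuation. acc=(acc<<6)|0x2D=0xACAD
Completed: cp=U+ACAD (starts at byte 0)
Byte[3]=E5: 3-byte lead, need 2 cont bytes. acc=0x5
Byte[4]=B7: continuation. acc=(acc<<6)|0x37=0x177
Byte[5]=99: continuation. acc=(acc<<6)|0x19=0x5DD9
Completed: cp=U+5DD9 (starts at byte 3)
Byte[6]=F0: 4-byte lead, need 3 cont bytes. acc=0x0
Byte[7]=9F: continuation. acc=(acc<<6)|0x1F=0x1F
Byte[8]=B9: continuation. acc=(acc<<6)|0x39=0x7F9
Byte[9]=8B: continuation. acc=(acc<<6)|0x0B=0x1FE4B
Completed: cp=U+1FE4B (starts at byte 6)
Byte[10]=54: 1-byte ASCII. cp=U+0054
Byte[11]=EB: 3-byte lead, need 2 cont bytes. acc=0xB
Byte[12]=8F: continuation. acc=(acc<<6)|0x0F=0x2CF
Byte[13]=AC: continuation. acc=(acc<<6)|0x2C=0xB3EC
Completed: cp=U+B3EC (starts at byte 11)
Byte[14]=2F: 1-byte ASCII. cp=U+002F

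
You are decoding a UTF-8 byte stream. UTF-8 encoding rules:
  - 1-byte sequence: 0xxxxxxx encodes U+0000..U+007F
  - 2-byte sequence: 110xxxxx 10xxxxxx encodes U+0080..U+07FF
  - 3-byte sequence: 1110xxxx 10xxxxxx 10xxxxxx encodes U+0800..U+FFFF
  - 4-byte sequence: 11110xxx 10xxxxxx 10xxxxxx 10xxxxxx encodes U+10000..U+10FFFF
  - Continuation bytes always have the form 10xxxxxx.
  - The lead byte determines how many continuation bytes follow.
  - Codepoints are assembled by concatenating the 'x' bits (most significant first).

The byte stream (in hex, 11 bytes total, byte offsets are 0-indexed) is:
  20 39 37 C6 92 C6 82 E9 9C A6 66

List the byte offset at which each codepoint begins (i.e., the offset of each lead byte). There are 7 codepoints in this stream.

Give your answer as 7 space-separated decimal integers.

Byte[0]=20: 1-byte ASCII. cp=U+0020
Byte[1]=39: 1-byte ASCII. cp=U+0039
Byte[2]=37: 1-byte ASCII. cp=U+0037
Byte[3]=C6: 2-byte lead, need 1 cont bytes. acc=0x6
Byte[4]=92: continuation. acc=(acc<<6)|0x12=0x192
Completed: cp=U+0192 (starts at byte 3)
Byte[5]=C6: 2-byte lead, need 1 cont bytes. acc=0x6
Byte[6]=82: continuation. acc=(acc<<6)|0x02=0x182
Completed: cp=U+0182 (starts at byte 5)
Byte[7]=E9: 3-byte lead, need 2 cont bytes. acc=0x9
Byte[8]=9C: continuation. acc=(acc<<6)|0x1C=0x25C
Byte[9]=A6: continuation. acc=(acc<<6)|0x26=0x9726
Completed: cp=U+9726 (starts at byte 7)
Byte[10]=66: 1-byte ASCII. cp=U+0066

Answer: 0 1 2 3 5 7 10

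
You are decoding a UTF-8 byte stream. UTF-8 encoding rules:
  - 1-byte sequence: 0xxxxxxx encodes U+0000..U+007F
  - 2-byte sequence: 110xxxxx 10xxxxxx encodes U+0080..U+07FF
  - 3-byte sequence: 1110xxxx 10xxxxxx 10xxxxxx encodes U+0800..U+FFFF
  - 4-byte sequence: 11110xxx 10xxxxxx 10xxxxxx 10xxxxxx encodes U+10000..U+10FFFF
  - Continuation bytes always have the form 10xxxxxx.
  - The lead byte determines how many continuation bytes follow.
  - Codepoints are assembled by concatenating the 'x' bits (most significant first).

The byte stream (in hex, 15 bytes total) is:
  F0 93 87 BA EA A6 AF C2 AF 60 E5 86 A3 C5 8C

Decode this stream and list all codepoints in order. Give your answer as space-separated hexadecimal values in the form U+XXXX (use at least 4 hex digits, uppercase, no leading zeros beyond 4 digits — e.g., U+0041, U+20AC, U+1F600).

Byte[0]=F0: 4-byte lead, need 3 cont bytes. acc=0x0
Byte[1]=93: continuation. acc=(acc<<6)|0x13=0x13
Byte[2]=87: continuation. acc=(acc<<6)|0x07=0x4C7
Byte[3]=BA: continuation. acc=(acc<<6)|0x3A=0x131FA
Completed: cp=U+131FA (starts at byte 0)
Byte[4]=EA: 3-byte lead, need 2 cont bytes. acc=0xA
Byte[5]=A6: continuation. acc=(acc<<6)|0x26=0x2A6
Byte[6]=AF: continuation. acc=(acc<<6)|0x2F=0xA9AF
Completed: cp=U+A9AF (starts at byte 4)
Byte[7]=C2: 2-byte lead, need 1 cont bytes. acc=0x2
Byte[8]=AF: continuation. acc=(acc<<6)|0x2F=0xAF
Completed: cp=U+00AF (starts at byte 7)
Byte[9]=60: 1-byte ASCII. cp=U+0060
Byte[10]=E5: 3-byte lead, need 2 cont bytes. acc=0x5
Byte[11]=86: continuation. acc=(acc<<6)|0x06=0x146
Byte[12]=A3: continuation. acc=(acc<<6)|0x23=0x51A3
Completed: cp=U+51A3 (starts at byte 10)
Byte[13]=C5: 2-byte lead, need 1 cont bytes. acc=0x5
Byte[14]=8C: continuation. acc=(acc<<6)|0x0C=0x14C
Completed: cp=U+014C (starts at byte 13)

Answer: U+131FA U+A9AF U+00AF U+0060 U+51A3 U+014C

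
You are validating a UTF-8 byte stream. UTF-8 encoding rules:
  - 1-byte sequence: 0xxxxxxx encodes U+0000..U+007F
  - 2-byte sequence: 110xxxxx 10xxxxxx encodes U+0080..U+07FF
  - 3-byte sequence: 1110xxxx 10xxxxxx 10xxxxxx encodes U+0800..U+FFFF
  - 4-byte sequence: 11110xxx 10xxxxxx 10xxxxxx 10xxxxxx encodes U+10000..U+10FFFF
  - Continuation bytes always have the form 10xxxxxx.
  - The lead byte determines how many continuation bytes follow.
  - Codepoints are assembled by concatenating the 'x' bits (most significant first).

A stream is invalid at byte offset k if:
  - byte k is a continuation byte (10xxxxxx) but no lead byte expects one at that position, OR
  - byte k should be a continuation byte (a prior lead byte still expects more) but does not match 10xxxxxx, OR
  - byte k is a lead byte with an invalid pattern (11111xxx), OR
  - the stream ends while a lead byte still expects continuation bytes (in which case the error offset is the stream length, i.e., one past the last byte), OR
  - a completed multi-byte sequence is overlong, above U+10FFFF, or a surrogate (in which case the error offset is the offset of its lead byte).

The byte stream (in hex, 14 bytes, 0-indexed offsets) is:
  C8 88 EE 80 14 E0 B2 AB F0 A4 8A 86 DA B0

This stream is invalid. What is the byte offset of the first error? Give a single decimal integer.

Answer: 4

Derivation:
Byte[0]=C8: 2-byte lead, need 1 cont bytes. acc=0x8
Byte[1]=88: continuation. acc=(acc<<6)|0x08=0x208
Completed: cp=U+0208 (starts at byte 0)
Byte[2]=EE: 3-byte lead, need 2 cont bytes. acc=0xE
Byte[3]=80: continuation. acc=(acc<<6)|0x00=0x380
Byte[4]=14: expected 10xxxxxx continuation. INVALID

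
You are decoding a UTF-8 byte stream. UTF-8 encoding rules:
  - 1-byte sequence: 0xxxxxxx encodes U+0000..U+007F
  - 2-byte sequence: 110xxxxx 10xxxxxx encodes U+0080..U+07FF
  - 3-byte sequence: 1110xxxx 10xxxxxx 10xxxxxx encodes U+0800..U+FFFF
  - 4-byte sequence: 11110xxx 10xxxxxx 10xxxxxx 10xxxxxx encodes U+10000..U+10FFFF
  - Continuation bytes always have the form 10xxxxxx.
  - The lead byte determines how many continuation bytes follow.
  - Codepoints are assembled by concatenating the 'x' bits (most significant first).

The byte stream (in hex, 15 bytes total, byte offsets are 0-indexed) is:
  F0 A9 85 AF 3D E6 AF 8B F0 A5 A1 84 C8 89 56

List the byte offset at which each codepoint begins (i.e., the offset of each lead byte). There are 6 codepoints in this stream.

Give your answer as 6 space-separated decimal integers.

Byte[0]=F0: 4-byte lead, need 3 cont bytes. acc=0x0
Byte[1]=A9: continuation. acc=(acc<<6)|0x29=0x29
Byte[2]=85: continuation. acc=(acc<<6)|0x05=0xA45
Byte[3]=AF: continuation. acc=(acc<<6)|0x2F=0x2916F
Completed: cp=U+2916F (starts at byte 0)
Byte[4]=3D: 1-byte ASCII. cp=U+003D
Byte[5]=E6: 3-byte lead, need 2 cont bytes. acc=0x6
Byte[6]=AF: continuation. acc=(acc<<6)|0x2F=0x1AF
Byte[7]=8B: continuation. acc=(acc<<6)|0x0B=0x6BCB
Completed: cp=U+6BCB (starts at byte 5)
Byte[8]=F0: 4-byte lead, need 3 cont bytes. acc=0x0
Byte[9]=A5: continuation. acc=(acc<<6)|0x25=0x25
Byte[10]=A1: continuation. acc=(acc<<6)|0x21=0x961
Byte[11]=84: continuation. acc=(acc<<6)|0x04=0x25844
Completed: cp=U+25844 (starts at byte 8)
Byte[12]=C8: 2-byte lead, need 1 cont bytes. acc=0x8
Byte[13]=89: continuation. acc=(acc<<6)|0x09=0x209
Completed: cp=U+0209 (starts at byte 12)
Byte[14]=56: 1-byte ASCII. cp=U+0056

Answer: 0 4 5 8 12 14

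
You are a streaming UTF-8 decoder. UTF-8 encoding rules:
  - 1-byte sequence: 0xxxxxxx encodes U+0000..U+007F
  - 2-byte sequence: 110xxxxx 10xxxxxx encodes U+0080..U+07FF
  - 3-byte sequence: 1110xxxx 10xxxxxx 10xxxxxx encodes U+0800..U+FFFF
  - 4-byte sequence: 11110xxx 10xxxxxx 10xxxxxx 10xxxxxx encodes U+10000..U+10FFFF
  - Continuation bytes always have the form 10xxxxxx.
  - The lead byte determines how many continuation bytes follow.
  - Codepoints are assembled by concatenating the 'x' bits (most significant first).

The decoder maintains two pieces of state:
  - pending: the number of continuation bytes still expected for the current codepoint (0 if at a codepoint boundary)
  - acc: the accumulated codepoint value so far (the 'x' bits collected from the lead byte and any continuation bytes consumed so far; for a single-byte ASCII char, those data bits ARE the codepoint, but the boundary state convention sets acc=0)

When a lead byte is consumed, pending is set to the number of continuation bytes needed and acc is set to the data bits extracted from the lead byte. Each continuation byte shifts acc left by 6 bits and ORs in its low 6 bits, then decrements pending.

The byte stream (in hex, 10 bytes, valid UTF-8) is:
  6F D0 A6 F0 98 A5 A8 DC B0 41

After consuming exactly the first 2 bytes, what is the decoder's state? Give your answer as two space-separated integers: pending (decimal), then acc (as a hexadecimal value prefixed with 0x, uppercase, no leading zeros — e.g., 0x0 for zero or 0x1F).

Byte[0]=6F: 1-byte. pending=0, acc=0x0
Byte[1]=D0: 2-byte lead. pending=1, acc=0x10

Answer: 1 0x10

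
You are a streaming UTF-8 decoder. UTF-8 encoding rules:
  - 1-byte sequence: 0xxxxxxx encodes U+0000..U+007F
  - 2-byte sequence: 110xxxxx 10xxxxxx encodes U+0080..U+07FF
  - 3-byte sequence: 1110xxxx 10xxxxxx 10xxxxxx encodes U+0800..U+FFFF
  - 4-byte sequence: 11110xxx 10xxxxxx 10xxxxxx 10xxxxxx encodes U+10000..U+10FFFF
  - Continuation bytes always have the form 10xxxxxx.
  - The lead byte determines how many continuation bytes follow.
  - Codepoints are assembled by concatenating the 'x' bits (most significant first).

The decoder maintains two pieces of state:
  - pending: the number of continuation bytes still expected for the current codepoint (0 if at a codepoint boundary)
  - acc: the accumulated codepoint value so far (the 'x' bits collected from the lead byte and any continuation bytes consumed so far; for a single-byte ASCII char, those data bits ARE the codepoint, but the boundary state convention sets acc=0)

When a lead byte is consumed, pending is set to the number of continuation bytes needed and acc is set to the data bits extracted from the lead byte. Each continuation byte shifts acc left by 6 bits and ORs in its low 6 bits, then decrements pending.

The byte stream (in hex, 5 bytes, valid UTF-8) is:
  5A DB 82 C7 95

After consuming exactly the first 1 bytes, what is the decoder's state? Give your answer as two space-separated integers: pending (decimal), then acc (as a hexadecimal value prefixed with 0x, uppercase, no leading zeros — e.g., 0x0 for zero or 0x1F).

Byte[0]=5A: 1-byte. pending=0, acc=0x0

Answer: 0 0x0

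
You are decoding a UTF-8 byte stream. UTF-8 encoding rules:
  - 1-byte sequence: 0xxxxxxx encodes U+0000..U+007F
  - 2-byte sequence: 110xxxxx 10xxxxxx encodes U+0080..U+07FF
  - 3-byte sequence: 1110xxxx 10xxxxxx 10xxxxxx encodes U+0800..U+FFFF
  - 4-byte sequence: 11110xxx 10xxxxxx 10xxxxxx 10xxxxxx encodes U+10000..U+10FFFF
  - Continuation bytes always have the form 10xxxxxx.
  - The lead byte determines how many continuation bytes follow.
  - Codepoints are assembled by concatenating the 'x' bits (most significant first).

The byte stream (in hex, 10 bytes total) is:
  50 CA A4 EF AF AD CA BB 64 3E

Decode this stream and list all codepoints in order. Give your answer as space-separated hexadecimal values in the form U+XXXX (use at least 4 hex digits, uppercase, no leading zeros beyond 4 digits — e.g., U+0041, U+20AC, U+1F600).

Byte[0]=50: 1-byte ASCII. cp=U+0050
Byte[1]=CA: 2-byte lead, need 1 cont bytes. acc=0xA
Byte[2]=A4: continuation. acc=(acc<<6)|0x24=0x2A4
Completed: cp=U+02A4 (starts at byte 1)
Byte[3]=EF: 3-byte lead, need 2 cont bytes. acc=0xF
Byte[4]=AF: continuation. acc=(acc<<6)|0x2F=0x3EF
Byte[5]=AD: continuation. acc=(acc<<6)|0x2D=0xFBED
Completed: cp=U+FBED (starts at byte 3)
Byte[6]=CA: 2-byte lead, need 1 cont bytes. acc=0xA
Byte[7]=BB: continuation. acc=(acc<<6)|0x3B=0x2BB
Completed: cp=U+02BB (starts at byte 6)
Byte[8]=64: 1-byte ASCII. cp=U+0064
Byte[9]=3E: 1-byte ASCII. cp=U+003E

Answer: U+0050 U+02A4 U+FBED U+02BB U+0064 U+003E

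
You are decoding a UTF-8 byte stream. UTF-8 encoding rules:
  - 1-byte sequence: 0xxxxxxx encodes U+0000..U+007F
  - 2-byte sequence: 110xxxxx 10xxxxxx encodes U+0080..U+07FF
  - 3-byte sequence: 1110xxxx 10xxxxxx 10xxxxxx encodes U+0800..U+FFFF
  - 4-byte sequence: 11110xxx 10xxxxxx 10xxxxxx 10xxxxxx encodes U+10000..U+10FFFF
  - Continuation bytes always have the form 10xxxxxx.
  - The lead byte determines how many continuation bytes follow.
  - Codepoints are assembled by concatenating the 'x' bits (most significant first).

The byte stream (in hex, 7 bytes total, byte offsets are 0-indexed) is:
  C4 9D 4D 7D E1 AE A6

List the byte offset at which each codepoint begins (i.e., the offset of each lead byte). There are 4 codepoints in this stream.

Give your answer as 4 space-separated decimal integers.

Answer: 0 2 3 4

Derivation:
Byte[0]=C4: 2-byte lead, need 1 cont bytes. acc=0x4
Byte[1]=9D: continuation. acc=(acc<<6)|0x1D=0x11D
Completed: cp=U+011D (starts at byte 0)
Byte[2]=4D: 1-byte ASCII. cp=U+004D
Byte[3]=7D: 1-byte ASCII. cp=U+007D
Byte[4]=E1: 3-byte lead, need 2 cont bytes. acc=0x1
Byte[5]=AE: continuation. acc=(acc<<6)|0x2E=0x6E
Byte[6]=A6: continuation. acc=(acc<<6)|0x26=0x1BA6
Completed: cp=U+1BA6 (starts at byte 4)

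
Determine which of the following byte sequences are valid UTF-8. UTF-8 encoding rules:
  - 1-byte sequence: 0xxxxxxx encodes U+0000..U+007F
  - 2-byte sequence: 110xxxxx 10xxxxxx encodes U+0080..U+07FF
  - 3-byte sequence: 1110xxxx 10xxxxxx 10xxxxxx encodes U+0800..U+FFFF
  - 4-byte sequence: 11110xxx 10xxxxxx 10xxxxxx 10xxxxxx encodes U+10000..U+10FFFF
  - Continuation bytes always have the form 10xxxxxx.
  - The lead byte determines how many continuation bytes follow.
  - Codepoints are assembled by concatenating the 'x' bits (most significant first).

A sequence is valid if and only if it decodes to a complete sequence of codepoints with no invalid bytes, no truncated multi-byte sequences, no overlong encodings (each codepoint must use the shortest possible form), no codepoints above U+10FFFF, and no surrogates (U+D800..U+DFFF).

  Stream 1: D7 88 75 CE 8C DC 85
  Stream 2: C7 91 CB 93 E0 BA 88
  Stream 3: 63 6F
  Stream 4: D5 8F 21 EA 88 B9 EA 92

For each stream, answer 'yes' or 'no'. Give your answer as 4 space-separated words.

Answer: yes yes yes no

Derivation:
Stream 1: decodes cleanly. VALID
Stream 2: decodes cleanly. VALID
Stream 3: decodes cleanly. VALID
Stream 4: error at byte offset 8. INVALID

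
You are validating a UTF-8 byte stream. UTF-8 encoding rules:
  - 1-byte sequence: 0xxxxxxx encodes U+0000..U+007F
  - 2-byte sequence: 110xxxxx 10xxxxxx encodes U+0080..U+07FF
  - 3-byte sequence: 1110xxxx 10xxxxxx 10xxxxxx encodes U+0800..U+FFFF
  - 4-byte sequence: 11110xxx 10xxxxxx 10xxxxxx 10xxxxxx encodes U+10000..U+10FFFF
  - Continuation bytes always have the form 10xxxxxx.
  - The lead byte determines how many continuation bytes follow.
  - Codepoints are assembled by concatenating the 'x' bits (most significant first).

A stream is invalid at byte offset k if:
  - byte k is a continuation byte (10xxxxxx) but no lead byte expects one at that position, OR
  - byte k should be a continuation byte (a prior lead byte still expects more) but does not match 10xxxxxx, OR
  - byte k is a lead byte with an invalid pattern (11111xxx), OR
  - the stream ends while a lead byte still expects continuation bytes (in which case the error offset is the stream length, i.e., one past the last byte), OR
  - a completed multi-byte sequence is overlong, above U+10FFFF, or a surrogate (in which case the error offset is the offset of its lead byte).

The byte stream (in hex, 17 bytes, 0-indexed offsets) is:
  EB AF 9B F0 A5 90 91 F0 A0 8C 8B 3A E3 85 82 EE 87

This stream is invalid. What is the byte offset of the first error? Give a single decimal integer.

Answer: 17

Derivation:
Byte[0]=EB: 3-byte lead, need 2 cont bytes. acc=0xB
Byte[1]=AF: continuation. acc=(acc<<6)|0x2F=0x2EF
Byte[2]=9B: continuation. acc=(acc<<6)|0x1B=0xBBDB
Completed: cp=U+BBDB (starts at byte 0)
Byte[3]=F0: 4-byte lead, need 3 cont bytes. acc=0x0
Byte[4]=A5: continuation. acc=(acc<<6)|0x25=0x25
Byte[5]=90: continuation. acc=(acc<<6)|0x10=0x950
Byte[6]=91: continuation. acc=(acc<<6)|0x11=0x25411
Completed: cp=U+25411 (starts at byte 3)
Byte[7]=F0: 4-byte lead, need 3 cont bytes. acc=0x0
Byte[8]=A0: continuation. acc=(acc<<6)|0x20=0x20
Byte[9]=8C: continuation. acc=(acc<<6)|0x0C=0x80C
Byte[10]=8B: continuation. acc=(acc<<6)|0x0B=0x2030B
Completed: cp=U+2030B (starts at byte 7)
Byte[11]=3A: 1-byte ASCII. cp=U+003A
Byte[12]=E3: 3-byte lead, need 2 cont bytes. acc=0x3
Byte[13]=85: continuation. acc=(acc<<6)|0x05=0xC5
Byte[14]=82: continuation. acc=(acc<<6)|0x02=0x3142
Completed: cp=U+3142 (starts at byte 12)
Byte[15]=EE: 3-byte lead, need 2 cont bytes. acc=0xE
Byte[16]=87: continuation. acc=(acc<<6)|0x07=0x387
Byte[17]: stream ended, expected continuation. INVALID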